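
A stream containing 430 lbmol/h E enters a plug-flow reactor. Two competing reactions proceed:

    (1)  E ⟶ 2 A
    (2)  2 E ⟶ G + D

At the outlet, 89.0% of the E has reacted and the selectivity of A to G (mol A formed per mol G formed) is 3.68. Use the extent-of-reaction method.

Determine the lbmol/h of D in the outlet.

Conversion of E: E consumed = 0.89 × 430 = 382.7 lbmol/h = 1ξ₁ + 2ξ₂.
Selectivity: 2ξ₁ / (1ξ₂) = 3.68 → ξ₁ = 1.84 ξ₂.
Substitute: (1·1.84 + 2) ξ₂ = 382.7 → ξ₂ = 99.66 lbmol/h, ξ₁ = 183.4 lbmol/h.
Outlet amounts (n = n₀ + Σ ν·ξ):
  E: 430 − 1(183.4) − 2(99.66) = 47.3
  A: 0 + 2(183.4) = 366.8
  G: 0 + 1(99.66) = 99.66
  D: 0 + 1(99.66) = 99.66

99.7 lbmol/h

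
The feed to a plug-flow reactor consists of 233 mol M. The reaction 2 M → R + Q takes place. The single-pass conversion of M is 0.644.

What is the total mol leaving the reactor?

233 mol

M reacted = 0.644 × 233 = 150.1 mol; ν_M = −2, so ξ = 150.1/2 = 75.03 mol.
Outlet amounts (n = n₀ + ν ξ):
  M: 233 − 2(75.03) = 82.95
  R: 0 + 1(75.03) = 75.03
  Q: 0 + 1(75.03) = 75.03
Total out = 82.95 + 75.03 + 75.03 = 233 mol.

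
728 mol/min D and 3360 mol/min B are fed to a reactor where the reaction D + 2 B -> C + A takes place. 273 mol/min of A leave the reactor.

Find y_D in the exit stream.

0.119

For A: n = n₀ + 1ξ → 273 = 0 + 1ξ, giving ξ = 273 mol/min.
Outlet amounts (n = n₀ + ν ξ):
  D: 728 − 1(273) = 455
  B: 3360 − 2(273) = 2814
  C: 0 + 1(273) = 273
  A: 0 + 1(273) = 273
Total out = 3815 mol/min; y_D = 455 / 3815 = 0.1193.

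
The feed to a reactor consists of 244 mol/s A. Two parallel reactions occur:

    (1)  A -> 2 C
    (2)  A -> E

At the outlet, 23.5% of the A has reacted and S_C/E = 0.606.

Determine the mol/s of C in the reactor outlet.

Conversion of A: A consumed = 0.235 × 244 = 57.34 mol/s = 1ξ₁ + 1ξ₂.
Selectivity: 2ξ₁ / (1ξ₂) = 0.606 → ξ₁ = 0.303 ξ₂.
Substitute: (1·0.303 + 1) ξ₂ = 57.34 → ξ₂ = 44.01 mol/s, ξ₁ = 13.33 mol/s.
Outlet amounts (n = n₀ + Σ ν·ξ):
  A: 244 − 1(13.33) − 1(44.01) = 186.7
  C: 0 + 2(13.33) = 26.67
  E: 0 + 1(44.01) = 44.01

26.7 mol/s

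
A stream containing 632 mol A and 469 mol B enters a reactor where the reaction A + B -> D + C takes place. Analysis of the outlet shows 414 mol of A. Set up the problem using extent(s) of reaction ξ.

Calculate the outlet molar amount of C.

218 mol

For A: n = n₀ − 1ξ → 414 = 632 − 1ξ, giving ξ = 218 mol.
Outlet amounts (n = n₀ + ν ξ):
  A: 632 − 1(218) = 414
  B: 469 − 1(218) = 251
  D: 0 + 1(218) = 218
  C: 0 + 1(218) = 218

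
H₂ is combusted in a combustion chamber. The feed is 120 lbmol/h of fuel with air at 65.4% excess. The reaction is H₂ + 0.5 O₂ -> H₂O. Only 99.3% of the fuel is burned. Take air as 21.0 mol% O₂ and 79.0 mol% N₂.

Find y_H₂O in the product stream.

0.224

Stoichiometric O₂ = 0.5 × 120 = 60 lbmol/h; O₂ fed = 60 × 1.654 = 99.24 lbmol/h.
N₂ fed = 99.24 × 79/21 = 373.3 lbmol/h.
Fuel reacted = 0.993 × 120 → ξ = 119.2 lbmol/h.
Outlet (n = n₀ + ν ξ):
  H₂: 120 − 1(119.2) = 0.84
  O₂: 99.24 − 0.5(119.2) = 39.66
  N₂: 373.3 (inert)
  H₂O: 0 + 1(119.2) = 119.2
Total out = 533 lbmol/h; y_H₂O = 119.2 / 533 = 0.2236.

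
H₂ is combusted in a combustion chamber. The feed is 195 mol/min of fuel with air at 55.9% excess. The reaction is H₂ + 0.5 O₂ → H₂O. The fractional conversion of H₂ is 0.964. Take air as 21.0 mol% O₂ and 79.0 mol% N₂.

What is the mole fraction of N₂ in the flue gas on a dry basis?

0.898

Stoichiometric O₂ = 0.5 × 195 = 97.5 mol/min; O₂ fed = 97.5 × 1.559 = 152 mol/min.
N₂ fed = 152 × 79/21 = 571.8 mol/min.
Fuel reacted = 0.964 × 195 → ξ = 188 mol/min.
Outlet (n = n₀ + ν ξ):
  H₂: 195 − 1(188) = 7.02
  O₂: 152 − 0.5(188) = 58.01
  N₂: 571.8 (inert)
  H₂O: 0 + 1(188) = 188
Dry total = 636.9 mol/min; y_N₂ (dry) = 571.8 / 636.9 = 0.8979.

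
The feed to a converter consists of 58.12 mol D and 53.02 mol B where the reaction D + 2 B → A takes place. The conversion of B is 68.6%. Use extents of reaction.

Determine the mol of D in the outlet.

B reacted = 0.686 × 53.02 = 36.37 mol; ν_B = −2, so ξ = 36.37/2 = 18.19 mol.
Outlet amounts (n = n₀ + ν ξ):
  D: 58.12 − 1(18.19) = 39.93
  B: 53.02 − 2(18.19) = 16.65
  A: 0 + 1(18.19) = 18.19

39.9 mol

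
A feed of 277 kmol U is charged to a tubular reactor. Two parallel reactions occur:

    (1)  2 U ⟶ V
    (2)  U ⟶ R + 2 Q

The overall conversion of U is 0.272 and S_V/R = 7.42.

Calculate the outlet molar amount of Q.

Conversion of U: U consumed = 0.272 × 277 = 75.34 kmol = 2ξ₁ + 1ξ₂.
Selectivity: 1ξ₁ / (1ξ₂) = 7.42 → ξ₁ = 7.42 ξ₂.
Substitute: (2·7.42 + 1) ξ₂ = 75.34 → ξ₂ = 4.757 kmol, ξ₁ = 35.29 kmol.
Outlet amounts (n = n₀ + Σ ν·ξ):
  U: 277 − 2(35.29) − 1(4.757) = 201.7
  V: 0 + 1(35.29) = 35.29
  R: 0 + 1(4.757) = 4.757
  Q: 0 + 2(4.757) = 9.513

9.51 kmol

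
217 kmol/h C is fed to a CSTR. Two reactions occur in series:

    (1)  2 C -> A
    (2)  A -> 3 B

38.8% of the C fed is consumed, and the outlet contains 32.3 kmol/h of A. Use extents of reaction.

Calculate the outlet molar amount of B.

Conversion of C: C consumed = 2ξ₁ = 0.388 × 217 → ξ₁ = 42.1 kmol/h.
A balance: n_A = 0 + 1ξ₁ − 1ξ₂ = 32.3 → ξ₂ = (1·42.1 − 32.3)/1 = 9.798 kmol/h.
Outlet amounts (n = n₀ + Σ ν·ξ):
  C: 217 − 2(42.1) = 132.8
  A: 0 + 1(42.1) − 1(9.798) = 32.3
  B: 0 + 3(9.798) = 29.39

29.4 kmol/h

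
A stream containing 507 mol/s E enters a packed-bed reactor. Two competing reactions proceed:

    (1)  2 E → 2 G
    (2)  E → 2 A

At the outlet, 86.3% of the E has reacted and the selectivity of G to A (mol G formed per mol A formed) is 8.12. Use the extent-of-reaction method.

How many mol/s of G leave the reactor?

412 mol/s

Conversion of E: E consumed = 0.863 × 507 = 437.5 mol/s = 2ξ₁ + 1ξ₂.
Selectivity: 2ξ₁ / (2ξ₂) = 8.12 → ξ₁ = 8.12 ξ₂.
Substitute: (2·8.12 + 1) ξ₂ = 437.5 → ξ₂ = 25.38 mol/s, ξ₁ = 206.1 mol/s.
Outlet amounts (n = n₀ + Σ ν·ξ):
  E: 507 − 2(206.1) − 1(25.38) = 69.46
  G: 0 + 2(206.1) = 412.2
  A: 0 + 2(25.38) = 50.76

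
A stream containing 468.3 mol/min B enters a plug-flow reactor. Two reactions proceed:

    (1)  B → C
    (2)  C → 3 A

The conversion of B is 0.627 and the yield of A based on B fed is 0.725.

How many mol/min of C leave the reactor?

180 mol/min

Conversion of B: B consumed = 1ξ₁ = 0.627 × 468.3 → ξ₁ = 293.6 mol/min.
Yield of A: 3ξ₂ / 468.3 = 0.725 → ξ₂ = 113.2 mol/min.
Outlet amounts (n = n₀ + Σ ν·ξ):
  B: 468.3 − 1(293.6) = 174.7
  C: 0 + 1(293.6) − 1(113.2) = 180.5
  A: 0 + 3(113.2) = 339.5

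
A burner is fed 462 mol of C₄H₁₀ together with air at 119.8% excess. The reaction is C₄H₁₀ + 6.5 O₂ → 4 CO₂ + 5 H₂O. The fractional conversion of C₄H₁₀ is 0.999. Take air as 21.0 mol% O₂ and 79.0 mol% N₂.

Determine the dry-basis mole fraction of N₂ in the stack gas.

Stoichiometric O₂ = 6.5 × 462 = 3003 mol; O₂ fed = 3003 × 2.198 = 6601 mol.
N₂ fed = 6601 × 79/21 = 24830 mol.
Fuel reacted = 0.999 × 462 → ξ = 461.5 mol.
Outlet (n = n₀ + ν ξ):
  C₄H₁₀: 462 − 1(461.5) = 0.462
  O₂: 6601 − 6.5(461.5) = 3601
  N₂: 24830 (inert)
  CO₂: 0 + 4(461.5) = 1846
  H₂O: 0 + 5(461.5) = 2308
Dry total = 30280 mol; y_N₂ (dry) = 24830 / 30280 = 0.8201.

0.82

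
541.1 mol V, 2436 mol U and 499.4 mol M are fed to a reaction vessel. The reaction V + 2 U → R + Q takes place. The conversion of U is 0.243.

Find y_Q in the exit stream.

U reacted = 0.243 × 2436 = 591.9 mol; ν_U = −2, so ξ = 591.9/2 = 296 mol.
Outlet amounts (n = n₀ + ν ξ):
  V: 541.1 − 1(296) = 245.1
  U: 2436 − 2(296) = 1844
  R: 0 + 1(296) = 296
  Q: 0 + 1(296) = 296
  M: 499.4 (inert)
Total out = 3181 mol; y_Q = 296 / 3181 = 0.09306.

0.0931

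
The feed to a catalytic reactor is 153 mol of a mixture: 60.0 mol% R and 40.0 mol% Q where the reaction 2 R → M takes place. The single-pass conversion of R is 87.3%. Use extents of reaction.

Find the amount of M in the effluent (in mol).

R reacted = 0.873 × 91.8 = 80.14 mol; ν_R = −2, so ξ = 80.14/2 = 40.07 mol.
Outlet amounts (n = n₀ + ν ξ):
  R: 91.8 − 2(40.07) = 11.66
  M: 0 + 1(40.07) = 40.07
  Q: 61.2 (inert)

40.1 mol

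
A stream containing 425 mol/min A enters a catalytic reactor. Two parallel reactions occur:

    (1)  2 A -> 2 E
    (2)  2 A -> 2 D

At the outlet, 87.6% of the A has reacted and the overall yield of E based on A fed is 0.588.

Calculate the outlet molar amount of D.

122 mol/min

Yield of E: 2ξ₁ / 425 = 0.588 → ξ₁ = 124.9 mol/min.
Conversion of A: 2ξ₁ + 2ξ₂ = 0.876 × 425 = 372.3 → ξ₂ = 61.2 mol/min.
Outlet amounts (n = n₀ + Σ ν·ξ):
  A: 425 − 2(124.9) − 2(61.2) = 52.7
  E: 0 + 2(124.9) = 249.9
  D: 0 + 2(61.2) = 122.4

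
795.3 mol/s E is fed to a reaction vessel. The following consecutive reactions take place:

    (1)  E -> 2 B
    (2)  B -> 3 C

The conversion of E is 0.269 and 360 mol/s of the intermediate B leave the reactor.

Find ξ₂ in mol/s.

ξ₂ = 67.9 mol/s

Conversion of E: E consumed = 1ξ₁ = 0.269 × 795.3 → ξ₁ = 213.9 mol/s.
B balance: n_B = 0 + 2ξ₁ − 1ξ₂ = 360 → ξ₂ = (2·213.9 − 360)/1 = 67.87 mol/s.
Outlet amounts (n = n₀ + Σ ν·ξ):
  E: 795.3 − 1(213.9) = 581.4
  B: 0 + 2(213.9) − 1(67.87) = 360
  C: 0 + 3(67.87) = 203.6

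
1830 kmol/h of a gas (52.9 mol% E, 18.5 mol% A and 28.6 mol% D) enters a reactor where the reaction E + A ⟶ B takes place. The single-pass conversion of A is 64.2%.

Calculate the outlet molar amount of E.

751 kmol/h

A reacted = 0.642 × 338.6 = 217.3 kmol/h; ν_A = −1, so ξ = 217.3/1 = 217.3 kmol/h.
Outlet amounts (n = n₀ + ν ξ):
  E: 968.1 − 1(217.3) = 750.7
  A: 338.6 − 1(217.3) = 121.2
  B: 0 + 1(217.3) = 217.3
  D: 523.4 (inert)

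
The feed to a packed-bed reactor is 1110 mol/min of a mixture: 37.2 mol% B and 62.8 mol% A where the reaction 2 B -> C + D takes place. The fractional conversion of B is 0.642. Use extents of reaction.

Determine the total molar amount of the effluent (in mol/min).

1110 mol/min

B reacted = 0.642 × 412.9 = 265.1 mol/min; ν_B = −2, so ξ = 265.1/2 = 132.5 mol/min.
Outlet amounts (n = n₀ + ν ξ):
  B: 412.9 − 2(132.5) = 147.8
  C: 0 + 1(132.5) = 132.5
  D: 0 + 1(132.5) = 132.5
  A: 697.1 (inert)
Total out = 147.8 + 132.5 + 132.5 + 697.1 = 1110 mol/min.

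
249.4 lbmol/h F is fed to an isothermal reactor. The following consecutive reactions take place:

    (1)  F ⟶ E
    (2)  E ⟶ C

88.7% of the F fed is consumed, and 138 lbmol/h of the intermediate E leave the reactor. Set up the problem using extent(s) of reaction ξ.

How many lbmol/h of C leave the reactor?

83.2 lbmol/h

Conversion of F: F consumed = 1ξ₁ = 0.887 × 249.4 → ξ₁ = 221.2 lbmol/h.
E balance: n_E = 0 + 1ξ₁ − 1ξ₂ = 138 → ξ₂ = (1·221.2 − 138)/1 = 83.22 lbmol/h.
Outlet amounts (n = n₀ + Σ ν·ξ):
  F: 249.4 − 1(221.2) = 28.18
  E: 0 + 1(221.2) − 1(83.22) = 138
  C: 0 + 1(83.22) = 83.22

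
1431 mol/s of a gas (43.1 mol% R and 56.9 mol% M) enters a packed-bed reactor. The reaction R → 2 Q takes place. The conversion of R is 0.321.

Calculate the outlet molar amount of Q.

R reacted = 0.321 × 616.8 = 198 mol/s; ν_R = −1, so ξ = 198/1 = 198 mol/s.
Outlet amounts (n = n₀ + ν ξ):
  R: 616.8 − 1(198) = 418.8
  Q: 0 + 2(198) = 396
  M: 814.2 (inert)

396 mol/s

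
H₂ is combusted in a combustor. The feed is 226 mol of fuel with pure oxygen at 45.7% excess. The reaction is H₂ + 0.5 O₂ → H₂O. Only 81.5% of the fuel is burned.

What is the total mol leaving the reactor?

299 mol

Stoichiometric O₂ = 0.5 × 226 = 113 mol; O₂ fed = 113 × 1.457 = 164.6 mol.
Fuel reacted = 0.815 × 226 → ξ = 184.2 mol.
Outlet (n = n₀ + ν ξ):
  H₂: 226 − 1(184.2) = 41.81
  O₂: 164.6 − 0.5(184.2) = 72.55
  H₂O: 0 + 1(184.2) = 184.2
Total out = 41.81 + 72.55 + 184.2 = 298.5 mol.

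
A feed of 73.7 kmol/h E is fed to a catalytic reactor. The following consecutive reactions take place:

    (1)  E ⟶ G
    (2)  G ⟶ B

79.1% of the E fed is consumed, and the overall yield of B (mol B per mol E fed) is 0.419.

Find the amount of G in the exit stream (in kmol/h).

Conversion of E: E consumed = 1ξ₁ = 0.791 × 73.7 → ξ₁ = 58.3 kmol/h.
Yield of B: 1ξ₂ / 73.7 = 0.419 → ξ₂ = 30.88 kmol/h.
Outlet amounts (n = n₀ + Σ ν·ξ):
  E: 73.7 − 1(58.3) = 15.4
  G: 0 + 1(58.3) − 1(30.88) = 27.42
  B: 0 + 1(30.88) = 30.88

27.4 kmol/h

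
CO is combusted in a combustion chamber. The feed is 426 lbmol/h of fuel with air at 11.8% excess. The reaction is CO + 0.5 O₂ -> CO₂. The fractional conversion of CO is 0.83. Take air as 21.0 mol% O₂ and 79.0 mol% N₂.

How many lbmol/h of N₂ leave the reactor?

896 lbmol/h

Stoichiometric O₂ = 0.5 × 426 = 213 lbmol/h; O₂ fed = 213 × 1.118 = 238.1 lbmol/h.
N₂ fed = 238.1 × 79/21 = 895.8 lbmol/h.
Fuel reacted = 0.83 × 426 → ξ = 353.6 lbmol/h.
Outlet (n = n₀ + ν ξ):
  CO: 426 − 1(353.6) = 72.42
  O₂: 238.1 − 0.5(353.6) = 61.34
  N₂: 895.8 (inert)
  CO₂: 0 + 1(353.6) = 353.6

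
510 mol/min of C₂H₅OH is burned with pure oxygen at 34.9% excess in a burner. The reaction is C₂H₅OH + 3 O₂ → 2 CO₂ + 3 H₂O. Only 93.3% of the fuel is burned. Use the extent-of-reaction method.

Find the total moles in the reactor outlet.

Stoichiometric O₂ = 3 × 510 = 1530 mol/min; O₂ fed = 1530 × 1.349 = 2064 mol/min.
Fuel reacted = 0.933 × 510 → ξ = 475.8 mol/min.
Outlet (n = n₀ + ν ξ):
  C₂H₅OH: 510 − 1(475.8) = 34.17
  O₂: 2064 − 3(475.8) = 636.5
  CO₂: 0 + 2(475.8) = 951.7
  H₂O: 0 + 3(475.8) = 1427
Total out = 34.17 + 636.5 + 951.7 + 1427 = 3050 mol/min.

3050 mol/min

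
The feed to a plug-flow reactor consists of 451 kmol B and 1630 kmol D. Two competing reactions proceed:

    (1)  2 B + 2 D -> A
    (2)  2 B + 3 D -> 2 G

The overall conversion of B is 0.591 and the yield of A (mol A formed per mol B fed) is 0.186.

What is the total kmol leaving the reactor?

Yield of A: 1ξ₁ / 451 = 0.186 → ξ₁ = 83.89 kmol.
Conversion of B: 2ξ₁ + 2ξ₂ = 0.591 × 451 = 266.5 → ξ₂ = 49.38 kmol.
Outlet amounts (n = n₀ + Σ ν·ξ):
  B: 451 − 2(83.89) − 2(49.38) = 184.5
  D: 1630 − 2(83.89) − 3(49.38) = 1314
  A: 0 + 1(83.89) = 83.89
  G: 0 + 2(49.38) = 98.77
Total out = 184.5 + 1314 + 83.89 + 98.77 = 1681 kmol.

1680 kmol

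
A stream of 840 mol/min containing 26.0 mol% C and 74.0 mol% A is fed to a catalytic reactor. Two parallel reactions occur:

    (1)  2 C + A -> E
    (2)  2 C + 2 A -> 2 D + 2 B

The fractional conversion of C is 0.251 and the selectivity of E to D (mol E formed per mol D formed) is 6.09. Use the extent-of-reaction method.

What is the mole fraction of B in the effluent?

Conversion of C: C consumed = 0.251 × 218.4 = 54.82 mol/min = 2ξ₁ + 2ξ₂.
Selectivity: 1ξ₁ / (2ξ₂) = 6.09 → ξ₁ = 12.18 ξ₂.
Substitute: (2·12.18 + 2) ξ₂ = 54.82 → ξ₂ = 2.08 mol/min, ξ₁ = 25.33 mol/min.
Outlet amounts (n = n₀ + Σ ν·ξ):
  C: 218.4 − 2(25.33) − 2(2.08) = 163.6
  A: 621.6 − 1(25.33) − 2(2.08) = 592.1
  E: 0 + 1(25.33) = 25.33
  D: 0 + 2(2.08) = 4.159
  B: 0 + 2(2.08) = 4.159
Total out = 789.3 mol/min; y_B = 4.159 / 789.3 = 0.005269.

0.00527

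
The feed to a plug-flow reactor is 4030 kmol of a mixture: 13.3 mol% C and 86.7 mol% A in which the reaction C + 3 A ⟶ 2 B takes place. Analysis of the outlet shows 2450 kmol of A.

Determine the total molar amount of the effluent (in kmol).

3330 kmol

For A: n = n₀ − 3ξ → 2450 = 3494 − 3ξ, giving ξ = 348 kmol.
Outlet amounts (n = n₀ + ν ξ):
  C: 536 − 1(348) = 188
  A: 3494 − 3(348) = 2450
  B: 0 + 2(348) = 696
Total out = 188 + 2450 + 696 = 3334 kmol.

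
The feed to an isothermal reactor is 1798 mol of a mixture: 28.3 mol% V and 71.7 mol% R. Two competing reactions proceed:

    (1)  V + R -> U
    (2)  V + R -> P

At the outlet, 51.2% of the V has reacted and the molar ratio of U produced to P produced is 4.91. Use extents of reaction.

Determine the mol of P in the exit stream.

44.1 mol

Conversion of V: V consumed = 0.512 × 508.8 = 260.5 mol = 1ξ₁ + 1ξ₂.
Selectivity: 1ξ₁ / (1ξ₂) = 4.91 → ξ₁ = 4.91 ξ₂.
Substitute: (1·4.91 + 1) ξ₂ = 260.5 → ξ₂ = 44.08 mol, ξ₁ = 216.4 mol.
Outlet amounts (n = n₀ + Σ ν·ξ):
  V: 508.8 − 1(216.4) − 1(44.08) = 248.3
  R: 1289 − 1(216.4) − 1(44.08) = 1029
  U: 0 + 1(216.4) = 216.4
  P: 0 + 1(44.08) = 44.08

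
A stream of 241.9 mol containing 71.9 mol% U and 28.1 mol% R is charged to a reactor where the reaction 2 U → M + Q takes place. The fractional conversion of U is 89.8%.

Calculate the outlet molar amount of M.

78.1 mol

U reacted = 0.898 × 173.9 = 156.2 mol; ν_U = −2, so ξ = 156.2/2 = 78.09 mol.
Outlet amounts (n = n₀ + ν ξ):
  U: 173.9 − 2(78.09) = 17.74
  M: 0 + 1(78.09) = 78.09
  Q: 0 + 1(78.09) = 78.09
  R: 67.97 (inert)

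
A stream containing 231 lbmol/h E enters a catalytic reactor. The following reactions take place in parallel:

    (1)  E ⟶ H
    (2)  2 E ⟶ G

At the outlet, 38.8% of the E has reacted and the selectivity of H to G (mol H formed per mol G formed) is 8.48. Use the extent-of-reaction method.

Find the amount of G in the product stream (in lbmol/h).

8.55 lbmol/h

Conversion of E: E consumed = 0.388 × 231 = 89.63 lbmol/h = 1ξ₁ + 2ξ₂.
Selectivity: 1ξ₁ / (1ξ₂) = 8.48 → ξ₁ = 8.48 ξ₂.
Substitute: (1·8.48 + 2) ξ₂ = 89.63 → ξ₂ = 8.552 lbmol/h, ξ₁ = 72.52 lbmol/h.
Outlet amounts (n = n₀ + Σ ν·ξ):
  E: 231 − 1(72.52) − 2(8.552) = 141.4
  H: 0 + 1(72.52) = 72.52
  G: 0 + 1(8.552) = 8.552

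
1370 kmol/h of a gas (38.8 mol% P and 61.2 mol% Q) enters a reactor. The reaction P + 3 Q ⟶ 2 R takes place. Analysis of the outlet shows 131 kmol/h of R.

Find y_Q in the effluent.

0.518

For R: n = n₀ + 2ξ → 131 = 0 + 2ξ, giving ξ = 65.5 kmol/h.
Outlet amounts (n = n₀ + ν ξ):
  P: 531.6 − 1(65.5) = 466.1
  Q: 838.4 − 3(65.5) = 641.9
  R: 0 + 2(65.5) = 131
Total out = 1239 kmol/h; y_Q = 641.9 / 1239 = 0.5181.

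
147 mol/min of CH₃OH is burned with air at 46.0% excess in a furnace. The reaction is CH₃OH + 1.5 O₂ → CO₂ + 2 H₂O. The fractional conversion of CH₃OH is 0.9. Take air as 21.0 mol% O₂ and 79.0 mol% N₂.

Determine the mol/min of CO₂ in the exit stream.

132 mol/min

Stoichiometric O₂ = 1.5 × 147 = 220.5 mol/min; O₂ fed = 220.5 × 1.460 = 321.9 mol/min.
N₂ fed = 321.9 × 79/21 = 1211 mol/min.
Fuel reacted = 0.9 × 147 → ξ = 132.3 mol/min.
Outlet (n = n₀ + ν ξ):
  CH₃OH: 147 − 1(132.3) = 14.7
  O₂: 321.9 − 1.5(132.3) = 123.5
  N₂: 1211 (inert)
  CO₂: 0 + 1(132.3) = 132.3
  H₂O: 0 + 2(132.3) = 264.6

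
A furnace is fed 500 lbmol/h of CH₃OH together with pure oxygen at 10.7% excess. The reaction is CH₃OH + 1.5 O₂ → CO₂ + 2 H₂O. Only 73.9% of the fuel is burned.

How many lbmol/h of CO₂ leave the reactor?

Stoichiometric O₂ = 1.5 × 500 = 750 lbmol/h; O₂ fed = 750 × 1.107 = 830.2 lbmol/h.
Fuel reacted = 0.739 × 500 → ξ = 369.5 lbmol/h.
Outlet (n = n₀ + ν ξ):
  CH₃OH: 500 − 1(369.5) = 130.5
  O₂: 830.2 − 1.5(369.5) = 276
  CO₂: 0 + 1(369.5) = 369.5
  H₂O: 0 + 2(369.5) = 739

370 lbmol/h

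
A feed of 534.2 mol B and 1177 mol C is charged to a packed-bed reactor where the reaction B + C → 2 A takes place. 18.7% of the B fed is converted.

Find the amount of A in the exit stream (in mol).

200 mol

B reacted = 0.187 × 534.2 = 99.9 mol; ν_B = −1, so ξ = 99.9/1 = 99.9 mol.
Outlet amounts (n = n₀ + ν ξ):
  B: 534.2 − 1(99.9) = 434.3
  C: 1177 − 1(99.9) = 1077
  A: 0 + 2(99.9) = 199.8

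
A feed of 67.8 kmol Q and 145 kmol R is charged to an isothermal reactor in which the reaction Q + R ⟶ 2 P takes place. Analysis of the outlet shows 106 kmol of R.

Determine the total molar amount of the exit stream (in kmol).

For R: n = n₀ − 1ξ → 106 = 145 − 1ξ, giving ξ = 39 kmol.
Outlet amounts (n = n₀ + ν ξ):
  Q: 67.8 − 1(39) = 28.8
  R: 145 − 1(39) = 106
  P: 0 + 2(39) = 78
Total out = 28.8 + 106 + 78 = 212.8 kmol.

213 kmol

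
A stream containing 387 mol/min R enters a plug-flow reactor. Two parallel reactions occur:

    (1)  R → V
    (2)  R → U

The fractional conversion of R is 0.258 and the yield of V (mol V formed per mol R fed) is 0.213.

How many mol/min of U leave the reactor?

Yield of V: 1ξ₁ / 387 = 0.213 → ξ₁ = 82.43 mol/min.
Conversion of R: 1ξ₁ + 1ξ₂ = 0.258 × 387 = 99.85 → ξ₂ = 17.42 mol/min.
Outlet amounts (n = n₀ + Σ ν·ξ):
  R: 387 − 1(82.43) − 1(17.42) = 287.2
  V: 0 + 1(82.43) = 82.43
  U: 0 + 1(17.42) = 17.42

17.4 mol/min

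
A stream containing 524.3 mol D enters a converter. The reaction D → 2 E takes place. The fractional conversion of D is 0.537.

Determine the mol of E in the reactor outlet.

D reacted = 0.537 × 524.3 = 281.5 mol; ν_D = −1, so ξ = 281.5/1 = 281.5 mol.
Outlet amounts (n = n₀ + ν ξ):
  D: 524.3 − 1(281.5) = 242.8
  E: 0 + 2(281.5) = 563.1

563 mol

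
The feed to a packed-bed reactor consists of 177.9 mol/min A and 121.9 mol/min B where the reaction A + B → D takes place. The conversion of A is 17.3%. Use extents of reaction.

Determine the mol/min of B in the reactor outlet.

91.1 mol/min

A reacted = 0.173 × 177.9 = 30.78 mol/min; ν_A = −1, so ξ = 30.78/1 = 30.78 mol/min.
Outlet amounts (n = n₀ + ν ξ):
  A: 177.9 − 1(30.78) = 147.1
  B: 121.9 − 1(30.78) = 91.12
  D: 0 + 1(30.78) = 30.78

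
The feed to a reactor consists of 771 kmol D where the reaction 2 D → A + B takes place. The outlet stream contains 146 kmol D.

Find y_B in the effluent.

For D: n = n₀ − 2ξ → 146 = 771 − 2ξ, giving ξ = 312.5 kmol.
Outlet amounts (n = n₀ + ν ξ):
  D: 771 − 2(312.5) = 146
  A: 0 + 1(312.5) = 312.5
  B: 0 + 1(312.5) = 312.5
Total out = 771 kmol; y_B = 312.5 / 771 = 0.4053.

0.405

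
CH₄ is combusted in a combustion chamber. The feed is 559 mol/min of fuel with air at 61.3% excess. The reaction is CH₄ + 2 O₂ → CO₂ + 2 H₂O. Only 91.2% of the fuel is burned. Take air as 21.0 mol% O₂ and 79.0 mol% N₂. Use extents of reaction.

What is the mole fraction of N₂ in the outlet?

0.742

Stoichiometric O₂ = 2 × 559 = 1118 mol/min; O₂ fed = 1118 × 1.613 = 1803 mol/min.
N₂ fed = 1803 × 79/21 = 6784 mol/min.
Fuel reacted = 0.912 × 559 → ξ = 509.8 mol/min.
Outlet (n = n₀ + ν ξ):
  CH₄: 559 − 1(509.8) = 49.19
  O₂: 1803 − 2(509.8) = 783.7
  N₂: 6784 (inert)
  CO₂: 0 + 1(509.8) = 509.8
  H₂O: 0 + 2(509.8) = 1020
Total out = 9146 mol/min; y_N₂ = 6784 / 9146 = 0.7417.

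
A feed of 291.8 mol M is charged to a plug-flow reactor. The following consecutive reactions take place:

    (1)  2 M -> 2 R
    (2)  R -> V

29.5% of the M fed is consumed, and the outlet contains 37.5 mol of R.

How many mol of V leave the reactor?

Conversion of M: M consumed = 2ξ₁ = 0.295 × 291.8 → ξ₁ = 43.04 mol.
R balance: n_R = 0 + 2ξ₁ − 1ξ₂ = 37.5 → ξ₂ = (2·43.04 − 37.5)/1 = 48.58 mol.
Outlet amounts (n = n₀ + Σ ν·ξ):
  M: 291.8 − 2(43.04) = 205.7
  R: 0 + 2(43.04) − 1(48.58) = 37.5
  V: 0 + 1(48.58) = 48.58

48.6 mol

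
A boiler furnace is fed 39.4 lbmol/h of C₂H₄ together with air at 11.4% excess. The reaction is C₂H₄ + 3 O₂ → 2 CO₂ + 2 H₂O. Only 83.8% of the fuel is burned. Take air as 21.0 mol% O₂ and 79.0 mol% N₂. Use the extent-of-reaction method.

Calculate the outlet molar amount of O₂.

Stoichiometric O₂ = 3 × 39.4 = 118.2 lbmol/h; O₂ fed = 118.2 × 1.114 = 131.7 lbmol/h.
N₂ fed = 131.7 × 79/21 = 495.3 lbmol/h.
Fuel reacted = 0.838 × 39.4 → ξ = 33.02 lbmol/h.
Outlet (n = n₀ + ν ξ):
  C₂H₄: 39.4 − 1(33.02) = 6.383
  O₂: 131.7 − 3(33.02) = 32.62
  N₂: 495.3 (inert)
  CO₂: 0 + 2(33.02) = 66.03
  H₂O: 0 + 2(33.02) = 66.03

32.6 lbmol/h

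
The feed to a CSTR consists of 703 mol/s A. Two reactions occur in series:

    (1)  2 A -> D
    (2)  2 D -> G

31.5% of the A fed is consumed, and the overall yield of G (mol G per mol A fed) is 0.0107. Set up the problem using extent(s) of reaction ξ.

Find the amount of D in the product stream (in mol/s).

95.7 mol/s

Conversion of A: A consumed = 2ξ₁ = 0.315 × 703 → ξ₁ = 110.7 mol/s.
Yield of G: 1ξ₂ / 703 = 0.0107 → ξ₂ = 7.522 mol/s.
Outlet amounts (n = n₀ + Σ ν·ξ):
  A: 703 − 2(110.7) = 481.6
  D: 0 + 1(110.7) − 2(7.522) = 95.68
  G: 0 + 1(7.522) = 7.522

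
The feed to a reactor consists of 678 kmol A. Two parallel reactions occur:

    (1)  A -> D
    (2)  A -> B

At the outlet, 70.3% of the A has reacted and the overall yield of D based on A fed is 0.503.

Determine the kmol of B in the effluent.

Yield of D: 1ξ₁ / 678 = 0.503 → ξ₁ = 341 kmol.
Conversion of A: 1ξ₁ + 1ξ₂ = 0.703 × 678 = 476.6 → ξ₂ = 135.6 kmol.
Outlet amounts (n = n₀ + Σ ν·ξ):
  A: 678 − 1(341) − 1(135.6) = 201.4
  D: 0 + 1(341) = 341
  B: 0 + 1(135.6) = 135.6

136 kmol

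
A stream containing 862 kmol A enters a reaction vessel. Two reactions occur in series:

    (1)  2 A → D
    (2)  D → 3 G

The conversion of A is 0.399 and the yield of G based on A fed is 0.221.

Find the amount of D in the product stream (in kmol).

108 kmol

Conversion of A: A consumed = 2ξ₁ = 0.399 × 862 → ξ₁ = 172 kmol.
Yield of G: 3ξ₂ / 862 = 0.221 → ξ₂ = 63.5 kmol.
Outlet amounts (n = n₀ + Σ ν·ξ):
  A: 862 − 2(172) = 518.1
  D: 0 + 1(172) − 1(63.5) = 108.5
  G: 0 + 3(63.5) = 190.5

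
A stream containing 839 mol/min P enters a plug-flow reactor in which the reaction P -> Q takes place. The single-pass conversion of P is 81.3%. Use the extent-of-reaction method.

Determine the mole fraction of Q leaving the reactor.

0.813

P reacted = 0.813 × 839 = 682.1 mol/min; ν_P = −1, so ξ = 682.1/1 = 682.1 mol/min.
Outlet amounts (n = n₀ + ν ξ):
  P: 839 − 1(682.1) = 156.9
  Q: 0 + 1(682.1) = 682.1
Total out = 839 mol/min; y_Q = 682.1 / 839 = 0.813.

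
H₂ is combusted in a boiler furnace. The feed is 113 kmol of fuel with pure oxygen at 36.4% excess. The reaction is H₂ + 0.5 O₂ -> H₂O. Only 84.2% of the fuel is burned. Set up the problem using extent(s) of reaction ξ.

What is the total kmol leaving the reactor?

142 kmol

Stoichiometric O₂ = 0.5 × 113 = 56.5 kmol; O₂ fed = 56.5 × 1.364 = 77.07 kmol.
Fuel reacted = 0.842 × 113 → ξ = 95.15 kmol.
Outlet (n = n₀ + ν ξ):
  H₂: 113 − 1(95.15) = 17.85
  O₂: 77.07 − 0.5(95.15) = 29.49
  H₂O: 0 + 1(95.15) = 95.15
Total out = 17.85 + 29.49 + 95.15 = 142.5 kmol.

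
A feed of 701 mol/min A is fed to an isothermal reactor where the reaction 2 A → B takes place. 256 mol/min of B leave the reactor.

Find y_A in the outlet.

0.425

For B: n = n₀ + 1ξ → 256 = 0 + 1ξ, giving ξ = 256 mol/min.
Outlet amounts (n = n₀ + ν ξ):
  A: 701 − 2(256) = 189
  B: 0 + 1(256) = 256
Total out = 445 mol/min; y_A = 189 / 445 = 0.4247.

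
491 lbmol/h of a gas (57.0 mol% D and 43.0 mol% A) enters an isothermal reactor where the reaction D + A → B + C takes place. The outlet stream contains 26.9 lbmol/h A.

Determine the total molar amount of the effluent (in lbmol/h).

491 lbmol/h

For A: n = n₀ − 1ξ → 26.9 = 211.1 − 1ξ, giving ξ = 184.2 lbmol/h.
Outlet amounts (n = n₀ + ν ξ):
  D: 279.9 − 1(184.2) = 95.64
  A: 211.1 − 1(184.2) = 26.9
  B: 0 + 1(184.2) = 184.2
  C: 0 + 1(184.2) = 184.2
Total out = 95.64 + 26.9 + 184.2 + 184.2 = 491 lbmol/h.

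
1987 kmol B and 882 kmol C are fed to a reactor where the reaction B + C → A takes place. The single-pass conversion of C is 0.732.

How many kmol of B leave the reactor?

C reacted = 0.732 × 882 = 645.6 kmol; ν_C = −1, so ξ = 645.6/1 = 645.6 kmol.
Outlet amounts (n = n₀ + ν ξ):
  B: 1987 − 1(645.6) = 1341
  C: 882 − 1(645.6) = 236.4
  A: 0 + 1(645.6) = 645.6

1340 kmol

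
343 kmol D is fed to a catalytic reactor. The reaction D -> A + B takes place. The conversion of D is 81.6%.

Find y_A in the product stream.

D reacted = 0.816 × 343 = 279.9 kmol; ν_D = −1, so ξ = 279.9/1 = 279.9 kmol.
Outlet amounts (n = n₀ + ν ξ):
  D: 343 − 1(279.9) = 63.11
  A: 0 + 1(279.9) = 279.9
  B: 0 + 1(279.9) = 279.9
Total out = 622.9 kmol; y_A = 279.9 / 622.9 = 0.4493.

0.449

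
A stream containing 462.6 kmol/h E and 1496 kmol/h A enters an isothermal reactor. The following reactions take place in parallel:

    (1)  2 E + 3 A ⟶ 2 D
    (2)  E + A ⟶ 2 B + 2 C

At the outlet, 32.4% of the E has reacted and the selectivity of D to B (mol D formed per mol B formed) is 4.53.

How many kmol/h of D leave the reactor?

Conversion of E: E consumed = 0.324 × 462.6 = 149.9 kmol/h = 2ξ₁ + 1ξ₂.
Selectivity: 2ξ₁ / (2ξ₂) = 4.53 → ξ₁ = 4.53 ξ₂.
Substitute: (2·4.53 + 1) ξ₂ = 149.9 → ξ₂ = 14.9 kmol/h, ξ₁ = 67.49 kmol/h.
Outlet amounts (n = n₀ + Σ ν·ξ):
  E: 462.6 − 2(67.49) − 1(14.9) = 312.7
  A: 1496 − 3(67.49) − 1(14.9) = 1279
  D: 0 + 2(67.49) = 135
  B: 0 + 2(14.9) = 29.8
  C: 0 + 2(14.9) = 29.8

135 kmol/h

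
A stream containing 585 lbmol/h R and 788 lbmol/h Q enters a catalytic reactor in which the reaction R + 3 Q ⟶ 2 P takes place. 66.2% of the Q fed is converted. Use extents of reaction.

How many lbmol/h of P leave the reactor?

348 lbmol/h

Q reacted = 0.662 × 788 = 521.7 lbmol/h; ν_Q = −3, so ξ = 521.7/3 = 173.9 lbmol/h.
Outlet amounts (n = n₀ + ν ξ):
  R: 585 − 1(173.9) = 411.1
  Q: 788 − 3(173.9) = 266.3
  P: 0 + 2(173.9) = 347.8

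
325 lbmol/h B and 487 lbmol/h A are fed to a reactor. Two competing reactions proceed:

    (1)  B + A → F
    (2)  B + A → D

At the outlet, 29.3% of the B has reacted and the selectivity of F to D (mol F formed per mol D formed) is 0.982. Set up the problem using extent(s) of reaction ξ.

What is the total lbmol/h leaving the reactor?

717 lbmol/h

Conversion of B: B consumed = 0.293 × 325 = 95.22 lbmol/h = 1ξ₁ + 1ξ₂.
Selectivity: 1ξ₁ / (1ξ₂) = 0.982 → ξ₁ = 0.982 ξ₂.
Substitute: (1·0.982 + 1) ξ₂ = 95.22 → ξ₂ = 48.04 lbmol/h, ξ₁ = 47.18 lbmol/h.
Outlet amounts (n = n₀ + Σ ν·ξ):
  B: 325 − 1(47.18) − 1(48.04) = 229.8
  A: 487 − 1(47.18) − 1(48.04) = 391.8
  F: 0 + 1(47.18) = 47.18
  D: 0 + 1(48.04) = 48.04
Total out = 229.8 + 391.8 + 47.18 + 48.04 = 716.8 lbmol/h.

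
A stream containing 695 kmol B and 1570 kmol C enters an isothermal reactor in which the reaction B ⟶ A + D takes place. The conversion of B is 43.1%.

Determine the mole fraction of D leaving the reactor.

B reacted = 0.431 × 695 = 299.5 kmol; ν_B = −1, so ξ = 299.5/1 = 299.5 kmol.
Outlet amounts (n = n₀ + ν ξ):
  B: 695 − 1(299.5) = 395.5
  A: 0 + 1(299.5) = 299.5
  D: 0 + 1(299.5) = 299.5
  C: 1570 (inert)
Total out = 2565 kmol; y_D = 299.5 / 2565 = 0.1168.

0.117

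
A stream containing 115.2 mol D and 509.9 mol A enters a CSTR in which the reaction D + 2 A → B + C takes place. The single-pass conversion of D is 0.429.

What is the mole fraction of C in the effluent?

D reacted = 0.429 × 115.2 = 49.42 mol; ν_D = −1, so ξ = 49.42/1 = 49.42 mol.
Outlet amounts (n = n₀ + ν ξ):
  D: 115.2 − 1(49.42) = 65.78
  A: 509.9 − 2(49.42) = 411.1
  B: 0 + 1(49.42) = 49.42
  C: 0 + 1(49.42) = 49.42
Total out = 575.7 mol; y_C = 49.42 / 575.7 = 0.08585.

0.0858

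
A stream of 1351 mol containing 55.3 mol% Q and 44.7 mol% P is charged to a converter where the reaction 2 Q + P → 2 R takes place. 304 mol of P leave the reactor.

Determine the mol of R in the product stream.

600 mol

For P: n = n₀ − 1ξ → 304 = 603.9 − 1ξ, giving ξ = 299.9 mol.
Outlet amounts (n = n₀ + ν ξ):
  Q: 747.1 − 2(299.9) = 147.3
  P: 603.9 − 1(299.9) = 304
  R: 0 + 2(299.9) = 599.8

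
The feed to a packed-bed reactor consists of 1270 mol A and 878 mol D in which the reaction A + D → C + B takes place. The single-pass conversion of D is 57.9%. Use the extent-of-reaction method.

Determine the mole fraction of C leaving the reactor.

D reacted = 0.579 × 878 = 508.4 mol; ν_D = −1, so ξ = 508.4/1 = 508.4 mol.
Outlet amounts (n = n₀ + ν ξ):
  A: 1270 − 1(508.4) = 761.6
  D: 878 − 1(508.4) = 369.6
  C: 0 + 1(508.4) = 508.4
  B: 0 + 1(508.4) = 508.4
Total out = 2148 mol; y_C = 508.4 / 2148 = 0.2367.

0.237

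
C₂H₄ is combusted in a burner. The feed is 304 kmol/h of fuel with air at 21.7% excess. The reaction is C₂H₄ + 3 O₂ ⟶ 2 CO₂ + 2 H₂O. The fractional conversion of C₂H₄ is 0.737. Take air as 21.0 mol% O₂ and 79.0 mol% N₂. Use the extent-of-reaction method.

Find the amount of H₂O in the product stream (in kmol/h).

Stoichiometric O₂ = 3 × 304 = 912 kmol/h; O₂ fed = 912 × 1.217 = 1110 kmol/h.
N₂ fed = 1110 × 79/21 = 4175 kmol/h.
Fuel reacted = 0.737 × 304 → ξ = 224 kmol/h.
Outlet (n = n₀ + ν ξ):
  C₂H₄: 304 − 1(224) = 79.95
  O₂: 1110 − 3(224) = 437.8
  N₂: 4175 (inert)
  CO₂: 0 + 2(224) = 448.1
  H₂O: 0 + 2(224) = 448.1

448 kmol/h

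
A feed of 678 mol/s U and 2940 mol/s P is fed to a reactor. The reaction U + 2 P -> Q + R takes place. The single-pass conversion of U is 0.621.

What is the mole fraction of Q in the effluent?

0.132

U reacted = 0.621 × 678 = 421 mol/s; ν_U = −1, so ξ = 421/1 = 421 mol/s.
Outlet amounts (n = n₀ + ν ξ):
  U: 678 − 1(421) = 257
  P: 2940 − 2(421) = 2098
  Q: 0 + 1(421) = 421
  R: 0 + 1(421) = 421
Total out = 3197 mol/s; y_Q = 421 / 3197 = 0.1317.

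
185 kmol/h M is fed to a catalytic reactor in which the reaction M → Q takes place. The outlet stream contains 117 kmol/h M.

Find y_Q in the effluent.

0.368

For M: n = n₀ − 1ξ → 117 = 185 − 1ξ, giving ξ = 68 kmol/h.
Outlet amounts (n = n₀ + ν ξ):
  M: 185 − 1(68) = 117
  Q: 0 + 1(68) = 68
Total out = 185 kmol/h; y_Q = 68 / 185 = 0.3676.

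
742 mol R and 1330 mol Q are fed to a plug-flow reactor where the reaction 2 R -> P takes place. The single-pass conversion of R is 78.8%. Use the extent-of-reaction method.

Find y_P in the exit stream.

0.164

R reacted = 0.788 × 742 = 584.7 mol; ν_R = −2, so ξ = 584.7/2 = 292.3 mol.
Outlet amounts (n = n₀ + ν ξ):
  R: 742 − 2(292.3) = 157.3
  P: 0 + 1(292.3) = 292.3
  Q: 1330 (inert)
Total out = 1780 mol; y_P = 292.3 / 1780 = 0.1643.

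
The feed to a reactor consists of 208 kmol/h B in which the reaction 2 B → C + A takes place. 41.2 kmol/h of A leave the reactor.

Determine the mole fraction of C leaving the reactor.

For A: n = n₀ + 1ξ → 41.2 = 0 + 1ξ, giving ξ = 41.2 kmol/h.
Outlet amounts (n = n₀ + ν ξ):
  B: 208 − 2(41.2) = 125.6
  C: 0 + 1(41.2) = 41.2
  A: 0 + 1(41.2) = 41.2
Total out = 208 kmol/h; y_C = 41.2 / 208 = 0.1981.

0.198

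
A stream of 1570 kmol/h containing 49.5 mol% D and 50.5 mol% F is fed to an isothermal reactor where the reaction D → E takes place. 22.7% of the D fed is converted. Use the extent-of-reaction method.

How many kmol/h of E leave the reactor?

D reacted = 0.227 × 777.1 = 176.4 kmol/h; ν_D = −1, so ξ = 176.4/1 = 176.4 kmol/h.
Outlet amounts (n = n₀ + ν ξ):
  D: 777.1 − 1(176.4) = 600.7
  E: 0 + 1(176.4) = 176.4
  F: 792.9 (inert)

176 kmol/h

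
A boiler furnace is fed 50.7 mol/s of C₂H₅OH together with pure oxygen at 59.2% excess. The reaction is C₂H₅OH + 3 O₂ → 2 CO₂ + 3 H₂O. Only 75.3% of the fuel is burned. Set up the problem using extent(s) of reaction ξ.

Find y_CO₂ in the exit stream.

0.231

Stoichiometric O₂ = 3 × 50.7 = 152.1 mol/s; O₂ fed = 152.1 × 1.592 = 242.1 mol/s.
Fuel reacted = 0.753 × 50.7 → ξ = 38.18 mol/s.
Outlet (n = n₀ + ν ξ):
  C₂H₅OH: 50.7 − 1(38.18) = 12.52
  O₂: 242.1 − 3(38.18) = 127.6
  CO₂: 0 + 2(38.18) = 76.35
  H₂O: 0 + 3(38.18) = 114.5
Total out = 331 mol/s; y_CO₂ = 76.35 / 331 = 0.2307.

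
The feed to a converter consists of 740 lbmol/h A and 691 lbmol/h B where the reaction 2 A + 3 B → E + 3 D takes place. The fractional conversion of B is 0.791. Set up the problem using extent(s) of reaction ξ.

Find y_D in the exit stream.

0.438

B reacted = 0.791 × 691 = 546.6 lbmol/h; ν_B = −3, so ξ = 546.6/3 = 182.2 lbmol/h.
Outlet amounts (n = n₀ + ν ξ):
  A: 740 − 2(182.2) = 375.6
  B: 691 − 3(182.2) = 144.4
  E: 0 + 1(182.2) = 182.2
  D: 0 + 3(182.2) = 546.6
Total out = 1249 lbmol/h; y_D = 546.6 / 1249 = 0.4377.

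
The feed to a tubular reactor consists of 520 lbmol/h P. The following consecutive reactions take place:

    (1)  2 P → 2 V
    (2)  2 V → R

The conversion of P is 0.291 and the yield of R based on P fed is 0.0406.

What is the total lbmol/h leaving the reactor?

Conversion of P: P consumed = 2ξ₁ = 0.291 × 520 → ξ₁ = 75.66 lbmol/h.
Yield of R: 1ξ₂ / 520 = 0.0406 → ξ₂ = 21.11 lbmol/h.
Outlet amounts (n = n₀ + Σ ν·ξ):
  P: 520 − 2(75.66) = 368.7
  V: 0 + 2(75.66) − 2(21.11) = 109.1
  R: 0 + 1(21.11) = 21.11
Total out = 368.7 + 109.1 + 21.11 = 498.9 lbmol/h.

499 lbmol/h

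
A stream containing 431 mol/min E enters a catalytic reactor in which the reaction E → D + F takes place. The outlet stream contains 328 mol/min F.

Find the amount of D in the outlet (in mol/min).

328 mol/min

For F: n = n₀ + 1ξ → 328 = 0 + 1ξ, giving ξ = 328 mol/min.
Outlet amounts (n = n₀ + ν ξ):
  E: 431 − 1(328) = 103
  D: 0 + 1(328) = 328
  F: 0 + 1(328) = 328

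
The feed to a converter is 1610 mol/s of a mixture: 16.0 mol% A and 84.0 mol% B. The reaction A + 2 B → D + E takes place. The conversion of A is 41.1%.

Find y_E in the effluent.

0.0704

A reacted = 0.411 × 257.6 = 105.9 mol/s; ν_A = −1, so ξ = 105.9/1 = 105.9 mol/s.
Outlet amounts (n = n₀ + ν ξ):
  A: 257.6 − 1(105.9) = 151.7
  B: 1352 − 2(105.9) = 1141
  D: 0 + 1(105.9) = 105.9
  E: 0 + 1(105.9) = 105.9
Total out = 1504 mol/s; y_E = 105.9 / 1504 = 0.07039.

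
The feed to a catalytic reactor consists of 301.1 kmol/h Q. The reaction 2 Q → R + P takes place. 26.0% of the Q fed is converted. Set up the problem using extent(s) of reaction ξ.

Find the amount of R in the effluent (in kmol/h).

39.1 kmol/h

Q reacted = 0.26 × 301.1 = 78.29 kmol/h; ν_Q = −2, so ξ = 78.29/2 = 39.14 kmol/h.
Outlet amounts (n = n₀ + ν ξ):
  Q: 301.1 − 2(39.14) = 222.8
  R: 0 + 1(39.14) = 39.14
  P: 0 + 1(39.14) = 39.14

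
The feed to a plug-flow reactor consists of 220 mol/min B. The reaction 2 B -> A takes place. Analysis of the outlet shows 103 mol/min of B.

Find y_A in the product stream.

For B: n = n₀ − 2ξ → 103 = 220 − 2ξ, giving ξ = 58.5 mol/min.
Outlet amounts (n = n₀ + ν ξ):
  B: 220 − 2(58.5) = 103
  A: 0 + 1(58.5) = 58.5
Total out = 161.5 mol/min; y_A = 58.5 / 161.5 = 0.3622.

0.362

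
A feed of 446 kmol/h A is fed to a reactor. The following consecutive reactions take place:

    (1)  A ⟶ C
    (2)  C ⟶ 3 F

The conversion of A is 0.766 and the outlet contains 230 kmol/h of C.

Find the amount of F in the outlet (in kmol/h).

335 kmol/h

Conversion of A: A consumed = 1ξ₁ = 0.766 × 446 → ξ₁ = 341.6 kmol/h.
C balance: n_C = 0 + 1ξ₁ − 1ξ₂ = 230 → ξ₂ = (1·341.6 − 230)/1 = 111.6 kmol/h.
Outlet amounts (n = n₀ + Σ ν·ξ):
  A: 446 − 1(341.6) = 104.4
  C: 0 + 1(341.6) − 1(111.6) = 230
  F: 0 + 3(111.6) = 334.9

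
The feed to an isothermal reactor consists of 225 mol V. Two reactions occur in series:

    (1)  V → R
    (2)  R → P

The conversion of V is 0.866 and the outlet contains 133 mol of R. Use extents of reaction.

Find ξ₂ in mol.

ξ₂ = 61.8 mol

Conversion of V: V consumed = 1ξ₁ = 0.866 × 225 → ξ₁ = 194.8 mol.
R balance: n_R = 0 + 1ξ₁ − 1ξ₂ = 133 → ξ₂ = (1·194.8 − 133)/1 = 61.85 mol.
Outlet amounts (n = n₀ + Σ ν·ξ):
  V: 225 − 1(194.8) = 30.15
  R: 0 + 1(194.8) − 1(61.85) = 133
  P: 0 + 1(61.85) = 61.85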